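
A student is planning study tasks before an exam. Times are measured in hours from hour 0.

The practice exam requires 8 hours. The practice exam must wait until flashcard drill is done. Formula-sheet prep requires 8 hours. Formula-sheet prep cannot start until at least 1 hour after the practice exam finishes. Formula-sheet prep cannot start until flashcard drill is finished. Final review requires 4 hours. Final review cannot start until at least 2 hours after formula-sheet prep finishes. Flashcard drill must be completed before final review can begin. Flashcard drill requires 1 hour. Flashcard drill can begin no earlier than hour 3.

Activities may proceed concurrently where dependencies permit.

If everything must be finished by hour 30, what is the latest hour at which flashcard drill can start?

6

Final review must finish by hour 30; it takes 4 hours, so it must start by 30 − 4 = hour 26.
Since final review (must start by hour 26, minus 2-hour gap → hour 24) depends on it, formula-sheet prep must finish by hour 24. Backing off its 8-hour duration gives a latest start of hour 16.
The practice exam feeds into formula-sheet prep (must start by hour 16, minus 1-hour gap → hour 15); so the practice exam must finish by hour 15 and therefore start by hour 7.
For flashcard drill: the practice exam (must start by hour 7); formula-sheet prep (must start by hour 16); final review (must start by hour 26). The most restrictive is hour 7; with a 1-hour duration, flashcard drill must start by hour 6.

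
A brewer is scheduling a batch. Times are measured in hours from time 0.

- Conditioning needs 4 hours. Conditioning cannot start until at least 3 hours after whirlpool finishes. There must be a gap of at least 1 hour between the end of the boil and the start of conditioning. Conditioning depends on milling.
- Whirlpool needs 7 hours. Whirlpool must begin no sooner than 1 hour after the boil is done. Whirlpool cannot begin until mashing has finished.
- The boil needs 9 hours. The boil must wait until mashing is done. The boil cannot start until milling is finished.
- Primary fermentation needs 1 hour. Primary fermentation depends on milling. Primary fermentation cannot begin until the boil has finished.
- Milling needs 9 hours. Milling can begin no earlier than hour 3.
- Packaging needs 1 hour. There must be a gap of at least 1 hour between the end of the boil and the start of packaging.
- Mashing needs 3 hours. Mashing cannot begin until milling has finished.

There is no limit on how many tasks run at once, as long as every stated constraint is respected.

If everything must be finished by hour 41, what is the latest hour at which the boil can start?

17

Conditioning must finish by hour 41; it takes 4 hours, so it must start by 41 − 4 = hour 37.
Whirlpool feeds into conditioning (must start by hour 37, minus 3-hour gap → hour 34); so whirlpool must finish by hour 34 and therefore start by hour 27.
Primary fermentation has no dependents, so it just needs to finish by hour 41. Starting by 41 − 1 = hour 40 achieves that.
Packaging has no dependents, so it just needs to finish by hour 41. Starting by 41 − 1 = hour 40 achieves that.
The boil feeds whirlpool (must start by hour 27, minus 1-hour gap → hour 26); primary fermentation (must start by hour 40); conditioning (must start by hour 37, minus 1-hour gap → hour 36); packaging (must start by hour 40, minus 1-hour gap → hour 39). Taking the minimum, the boil must finish by hour 26 and start by 26 − 9 = hour 17.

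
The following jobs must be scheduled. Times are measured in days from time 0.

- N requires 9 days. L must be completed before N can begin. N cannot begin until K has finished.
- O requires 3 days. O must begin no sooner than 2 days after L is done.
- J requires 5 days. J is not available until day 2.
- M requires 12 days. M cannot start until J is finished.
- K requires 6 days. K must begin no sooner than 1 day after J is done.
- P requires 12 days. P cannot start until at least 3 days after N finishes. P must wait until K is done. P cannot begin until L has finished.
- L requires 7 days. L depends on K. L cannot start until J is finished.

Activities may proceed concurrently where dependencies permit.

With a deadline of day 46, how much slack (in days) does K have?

1

After its own release at day 2, J can start at day 2 and finishes at day 7.
After J (finishes day 7, plus 1-day gap → day 8), K can start at day 8 and finishes at day 14.

Working backward from the deadline:
P must finish by day 46; it takes 12 days, so it must start by 46 − 12 = day 34.
N must finish before P (must start by day 34, minus 3-day gap → day 31). With a 9-day duration, N must start by 31 − 9 = day 22.
O must finish by day 46; it takes 3 days, so it must start by 46 − 3 = day 43.
For L: N (must start by day 22); O (must start by day 43, minus 2-day gap → day 41); P (must start by day 34). The most restrictive is day 22; with a 7-day duration, L must start by day 15.
K must finish in time for L (must start by day 15); N (must start by day 22); P (must start by day 34). The tightest is day 15, so K must start by 15 − 6 = day 9.
So K can start as early as day 8 and as late as day 9, giving 9 − 8 = 1 day of slack.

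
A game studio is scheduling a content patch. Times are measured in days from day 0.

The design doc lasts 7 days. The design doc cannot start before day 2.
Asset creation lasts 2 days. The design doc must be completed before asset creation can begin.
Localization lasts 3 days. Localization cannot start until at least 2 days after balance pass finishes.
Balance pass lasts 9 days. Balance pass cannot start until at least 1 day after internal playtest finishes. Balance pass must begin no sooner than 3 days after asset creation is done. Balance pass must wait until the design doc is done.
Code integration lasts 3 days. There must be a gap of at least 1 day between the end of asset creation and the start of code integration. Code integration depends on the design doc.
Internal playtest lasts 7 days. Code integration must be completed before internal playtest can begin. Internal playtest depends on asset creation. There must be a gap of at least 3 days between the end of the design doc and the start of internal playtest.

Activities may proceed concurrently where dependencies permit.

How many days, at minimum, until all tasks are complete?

The design doc waits on its own release at day 2, so it starts at day 2 and finishes at 2 + 7 = day 9.
After the design doc (finishes day 9), asset creation can start at day 9 and finishes at day 11.
Code integration has to wait for asset creation (finishes day 11, plus 1-day gap → day 12); the design doc (finishes day 9). The latest of these is day 12, so code integration runs day 12 to 12 + 3 = day 15.
Internal playtest has to wait for code integration (finishes day 15); asset creation (finishes day 11); the design doc (finishes day 9, plus 3-day gap → day 12). The latest of these is day 15, so internal playtest runs day 15 to 15 + 7 = day 22.
For balance pass: internal playtest (finishes day 22, plus 1-day gap → day 23); asset creation (finishes day 11, plus 3-day gap → day 14); the design doc (finishes day 9). Taking the maximum gives a start of day 23, and it finishes at 23 + 9 = day 32.
Localization waits on balance pass (finishes day 32, plus 2-day gap → day 34), so it starts at day 34 and finishes at 34 + 3 = day 37.
All tasks are finished once the last one completes. Finish times: The design doc at 9, Asset creation at 11, Code integration at 15, Internal playtest at 22, Balance pass at 32, Localization at 37. The latest is day 37.

37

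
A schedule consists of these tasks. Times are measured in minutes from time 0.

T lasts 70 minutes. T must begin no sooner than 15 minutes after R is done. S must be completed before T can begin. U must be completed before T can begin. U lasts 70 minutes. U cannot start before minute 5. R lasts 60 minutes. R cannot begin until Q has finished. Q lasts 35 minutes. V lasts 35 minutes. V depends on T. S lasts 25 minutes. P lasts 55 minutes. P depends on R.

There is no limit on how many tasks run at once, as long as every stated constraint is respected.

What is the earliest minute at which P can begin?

95

Q has no prerequisites, so it starts at minute 0 and finishes at minute 35.
R waits on Q (finishes minute 35), so it starts at minute 35 and finishes at 35 + 60 = minute 95.
P waits on R (finishes minute 95), so the earliest it can start is minute 95.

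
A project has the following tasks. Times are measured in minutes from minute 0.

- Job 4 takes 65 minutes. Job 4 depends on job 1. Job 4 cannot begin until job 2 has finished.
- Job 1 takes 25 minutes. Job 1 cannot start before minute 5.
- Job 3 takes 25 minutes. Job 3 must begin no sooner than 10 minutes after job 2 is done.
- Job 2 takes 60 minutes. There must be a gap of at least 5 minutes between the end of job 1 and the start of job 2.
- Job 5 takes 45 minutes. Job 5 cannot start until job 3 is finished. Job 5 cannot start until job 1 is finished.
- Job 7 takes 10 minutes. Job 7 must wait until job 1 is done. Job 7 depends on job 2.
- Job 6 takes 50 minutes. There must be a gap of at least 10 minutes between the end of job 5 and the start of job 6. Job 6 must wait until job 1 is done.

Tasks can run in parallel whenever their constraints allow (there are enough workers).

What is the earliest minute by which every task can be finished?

235

Job 1 cannot begin until its own release at minute 5. It runs from minute 5 to 5 + 25 = minute 30.
Job 2 cannot begin until job 1 (finishes minute 30, plus 5-minute gap → minute 35). It runs from minute 35 to 35 + 60 = minute 95.
Job 7 needs all of job 1 (finishes minute 30); job 2 (finishes minute 95). That puts its earliest start at minute 95; it finishes at 95 + 10 = minute 105.
Job 4 has to wait for job 1 (finishes minute 30); job 2 (finishes minute 95). The latest of these is minute 95, so job 4 runs minute 95 to 95 + 65 = minute 160.
Job 3 waits on job 2 (finishes minute 95, plus 10-minute gap → minute 105), so it starts at minute 105 and finishes at 105 + 25 = minute 130.
Job 5 needs all of job 3 (finishes minute 130); job 1 (finishes minute 30). That puts its earliest start at minute 130; it finishes at 130 + 45 = minute 175.
Job 6 cannot start until job 5 (finishes minute 175, plus 10-minute gap → minute 185); job 1 (finishes minute 30). The controlling bound is minute 185, so job 6 finishes at 185 + 50 = minute 235.
All tasks are finished once the last one completes. Finish times: Job 1 at 30, Job 2 at 95, Job 3 at 130, Job 4 at 160, Job 5 at 175, Job 6 at 235, Job 7 at 105. The latest is minute 235.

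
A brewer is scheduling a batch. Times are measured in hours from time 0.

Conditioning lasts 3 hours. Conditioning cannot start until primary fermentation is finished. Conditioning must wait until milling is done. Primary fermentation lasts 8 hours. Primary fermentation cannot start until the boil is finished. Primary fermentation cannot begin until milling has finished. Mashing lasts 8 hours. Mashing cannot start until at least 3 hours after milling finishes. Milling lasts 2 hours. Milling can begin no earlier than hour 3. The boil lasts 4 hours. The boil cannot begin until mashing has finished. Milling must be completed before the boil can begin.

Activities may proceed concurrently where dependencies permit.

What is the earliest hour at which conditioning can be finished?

Milling waits on its own release at hour 3, so it starts at hour 3 and finishes at 3 + 2 = hour 5.
After milling (finishes hour 5, plus 3-hour gap → hour 8), mashing can start at hour 8 and finishes at hour 16.
The boil has to wait for mashing (finishes hour 16); milling (finishes hour 5). The latest of these is hour 16, so the boil runs hour 16 to 16 + 4 = hour 20.
Primary fermentation needs all of the boil (finishes hour 20); milling (finishes hour 5). That puts its earliest start at hour 20; it finishes at 20 + 8 = hour 28.
Conditioning cannot start until primary fermentation (finishes hour 28); milling (finishes hour 5). The controlling bound is hour 28, so conditioning finishes at 28 + 3 = hour 31.

31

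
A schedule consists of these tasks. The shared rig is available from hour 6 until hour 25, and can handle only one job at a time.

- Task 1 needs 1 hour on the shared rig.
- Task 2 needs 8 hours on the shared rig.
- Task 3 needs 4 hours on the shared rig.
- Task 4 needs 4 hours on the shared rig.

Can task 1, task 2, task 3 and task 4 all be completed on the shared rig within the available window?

Yes

The shared rig window is 25 − 6 = 19 hours.
Running back to back, the jobs need 1 + 8 + 4 + 4 = 17 hours on the shared rig.
Since 17 ≤ 19, they fit within the window.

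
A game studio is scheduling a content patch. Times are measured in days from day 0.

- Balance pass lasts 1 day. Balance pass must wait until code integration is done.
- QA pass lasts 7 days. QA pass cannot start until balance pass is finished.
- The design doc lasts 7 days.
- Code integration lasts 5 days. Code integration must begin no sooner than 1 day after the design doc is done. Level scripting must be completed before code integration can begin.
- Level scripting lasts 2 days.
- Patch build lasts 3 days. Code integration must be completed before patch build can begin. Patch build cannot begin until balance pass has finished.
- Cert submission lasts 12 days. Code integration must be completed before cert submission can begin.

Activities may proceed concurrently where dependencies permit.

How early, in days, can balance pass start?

Level scripting has no prerequisites, so it starts at day 0 and finishes at day 2.
Nothing blocks the design doc, so it runs from day 0 to day 7.
Code integration needs all of the design doc (finishes day 7, plus 1-day gap → day 8); level scripting (finishes day 2). That puts its earliest start at day 8; it finishes at 8 + 5 = day 13.
Balance pass waits on code integration (finishes day 13), so the earliest it can start is day 13.

13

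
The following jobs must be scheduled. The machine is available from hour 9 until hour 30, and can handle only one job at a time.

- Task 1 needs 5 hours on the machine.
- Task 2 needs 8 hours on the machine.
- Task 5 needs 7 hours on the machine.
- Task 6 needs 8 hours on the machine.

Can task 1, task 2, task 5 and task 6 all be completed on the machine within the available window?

The machine window is 30 − 9 = 21 hours.
Running back to back, the jobs need 5 + 8 + 7 + 8 = 28 hours on the machine.
Since 28 > 21, they cannot all fit.

No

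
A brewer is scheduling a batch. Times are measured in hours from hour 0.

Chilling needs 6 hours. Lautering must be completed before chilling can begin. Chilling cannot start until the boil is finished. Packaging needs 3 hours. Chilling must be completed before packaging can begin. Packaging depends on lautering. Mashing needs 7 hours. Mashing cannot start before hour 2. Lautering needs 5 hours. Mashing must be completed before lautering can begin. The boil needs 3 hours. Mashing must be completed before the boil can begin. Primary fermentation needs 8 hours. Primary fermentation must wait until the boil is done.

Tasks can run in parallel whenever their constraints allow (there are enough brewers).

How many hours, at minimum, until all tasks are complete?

Mashing cannot begin until its own release at hour 2. It runs from hour 2 to 2 + 7 = hour 9.
The boil waits on mashing (finishes hour 9), so it starts at hour 9 and finishes at 9 + 3 = hour 12.
Primary fermentation waits on the boil (finishes hour 12), so it starts at hour 12 and finishes at 12 + 8 = hour 20.
After mashing (finishes hour 9), lautering can start at hour 9 and finishes at hour 14.
Chilling has to wait for lautering (finishes hour 14); the boil (finishes hour 12). The latest of these is hour 14, so chilling runs hour 14 to 14 + 6 = hour 20.
For packaging: chilling (finishes hour 20); lautering (finishes hour 14). Taking the maximum gives a start of hour 20, and it finishes at 20 + 3 = hour 23.
All tasks are finished once the last one completes. Finish times: Mashing at 9, Lautering at 14, The boil at 12, Chilling at 20, Primary fermentation at 20, Packaging at 23. The latest is hour 23.

23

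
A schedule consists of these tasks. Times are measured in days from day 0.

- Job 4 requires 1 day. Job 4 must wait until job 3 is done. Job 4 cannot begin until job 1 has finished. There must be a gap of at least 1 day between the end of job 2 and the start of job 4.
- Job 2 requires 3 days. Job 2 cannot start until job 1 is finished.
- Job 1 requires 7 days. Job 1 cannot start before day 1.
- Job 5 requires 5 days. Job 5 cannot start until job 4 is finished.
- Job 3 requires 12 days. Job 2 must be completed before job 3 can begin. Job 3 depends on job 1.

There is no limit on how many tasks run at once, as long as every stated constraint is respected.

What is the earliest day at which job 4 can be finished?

24

After its own release at day 1, job 1 can start at day 1 and finishes at day 8.
Job 2 cannot begin until job 1 (finishes day 8). It runs from day 8 to 8 + 3 = day 11.
Job 3 needs all of job 2 (finishes day 11); job 1 (finishes day 8). That puts its earliest start at day 11; it finishes at 11 + 12 = day 23.
Job 4 needs all of job 3 (finishes day 23); job 1 (finishes day 8); job 2 (finishes day 11, plus 1-day gap → day 12). That puts its earliest start at day 23; it finishes at 23 + 1 = day 24.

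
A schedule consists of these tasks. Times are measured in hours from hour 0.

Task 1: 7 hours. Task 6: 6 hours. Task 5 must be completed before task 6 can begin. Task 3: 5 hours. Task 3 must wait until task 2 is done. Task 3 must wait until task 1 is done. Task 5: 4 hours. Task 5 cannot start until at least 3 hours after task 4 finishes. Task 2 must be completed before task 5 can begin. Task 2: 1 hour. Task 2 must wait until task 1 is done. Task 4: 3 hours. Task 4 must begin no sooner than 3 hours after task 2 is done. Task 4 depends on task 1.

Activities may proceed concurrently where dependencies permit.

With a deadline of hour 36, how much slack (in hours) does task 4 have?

Nothing blocks task 1, so it runs from hour 0 to hour 7.
After task 1 (finishes hour 7), task 2 can start at hour 7 and finishes at hour 8.
For task 4: task 2 (finishes hour 8, plus 3-hour gap → hour 11); task 1 (finishes hour 7). Taking the maximum gives a start of hour 11, and it finishes at 11 + 3 = hour 14.

Working backward from the deadline:
Nothing follows task 6; the deadline of hour 36 is its only limit. It must start by 36 − 6 = hour 30.
Task 5 feeds into task 6 (must start by hour 30); so task 5 must finish by hour 30 and therefore start by hour 26.
Task 4 feeds into task 5 (must start by hour 26, minus 3-hour gap → hour 23); so task 4 must finish by hour 23 and therefore start by hour 20.
So task 4 can start as early as hour 11 and as late as hour 20, giving 20 − 11 = 9 hours of slack.

9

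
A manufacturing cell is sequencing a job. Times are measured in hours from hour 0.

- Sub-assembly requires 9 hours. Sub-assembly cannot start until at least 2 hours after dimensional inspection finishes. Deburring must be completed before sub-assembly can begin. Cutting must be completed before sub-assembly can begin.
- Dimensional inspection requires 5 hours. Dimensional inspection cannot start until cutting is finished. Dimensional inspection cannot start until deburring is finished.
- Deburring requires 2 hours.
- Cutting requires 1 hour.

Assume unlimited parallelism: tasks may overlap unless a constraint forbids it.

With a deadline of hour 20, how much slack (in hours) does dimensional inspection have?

2

Deburring has no prerequisites, so it starts at hour 0 and finishes at hour 2.
Cutting has no prerequisites, so it starts at hour 0 and finishes at hour 1.
Dimensional inspection needs all of cutting (finishes hour 1); deburring (finishes hour 2). That puts its earliest start at hour 2; it finishes at 2 + 5 = hour 7.

Working backward from the deadline:
Sub-assembly has no dependents, so it just needs to finish by hour 20. Starting by 20 − 9 = hour 11 achieves that.
Since sub-assembly (must start by hour 11, minus 2-hour gap → hour 9) depends on it, dimensional inspection must finish by hour 9. Backing off its 5-hour duration gives a latest start of hour 4.
So dimensional inspection can start as early as hour 2 and as late as hour 4, giving 4 − 2 = 2 hours of slack.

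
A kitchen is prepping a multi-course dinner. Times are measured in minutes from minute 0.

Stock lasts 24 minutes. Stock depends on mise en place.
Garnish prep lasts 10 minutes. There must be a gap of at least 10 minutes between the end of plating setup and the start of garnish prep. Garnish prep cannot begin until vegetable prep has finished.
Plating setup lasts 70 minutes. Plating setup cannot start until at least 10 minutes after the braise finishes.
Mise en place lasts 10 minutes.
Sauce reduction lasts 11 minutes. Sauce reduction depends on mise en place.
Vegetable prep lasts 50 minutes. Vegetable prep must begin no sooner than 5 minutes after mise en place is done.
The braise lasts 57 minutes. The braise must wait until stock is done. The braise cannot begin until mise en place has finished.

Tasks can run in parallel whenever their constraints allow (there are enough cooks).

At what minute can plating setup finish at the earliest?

171

Mise en place can start immediately at minute 0; it finishes at minute 10.
Stock cannot begin until mise en place (finishes minute 10). It runs from minute 10 to 10 + 24 = minute 34.
The braise needs all of stock (finishes minute 34); mise en place (finishes minute 10). That puts its earliest start at minute 34; it finishes at 34 + 57 = minute 91.
Plating setup waits on the braise (finishes minute 91, plus 10-minute gap → minute 101), so it starts at minute 101 and finishes at 101 + 70 = minute 171.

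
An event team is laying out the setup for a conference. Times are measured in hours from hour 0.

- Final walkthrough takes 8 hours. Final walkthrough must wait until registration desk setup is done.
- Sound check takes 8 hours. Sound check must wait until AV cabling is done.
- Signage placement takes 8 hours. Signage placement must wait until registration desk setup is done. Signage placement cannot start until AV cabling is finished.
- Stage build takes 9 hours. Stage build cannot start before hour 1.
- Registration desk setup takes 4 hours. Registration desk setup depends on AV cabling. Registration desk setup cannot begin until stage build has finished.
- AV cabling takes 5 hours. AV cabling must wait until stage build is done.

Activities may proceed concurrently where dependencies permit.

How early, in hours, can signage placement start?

Stage build cannot begin until its own release at hour 1. It runs from hour 1 to 1 + 9 = hour 10.
After stage build (finishes hour 10), AV cabling can start at hour 10 and finishes at hour 15.
Registration desk setup cannot start until AV cabling (finishes hour 15); stage build (finishes hour 10). The controlling bound is hour 15, so registration desk setup finishes at 15 + 4 = hour 19.
Signage placement waits on registration desk setup (finishes hour 19); AV cabling (finishes hour 15). The latest of these is hour 19, which is the earliest signage placement can start.

19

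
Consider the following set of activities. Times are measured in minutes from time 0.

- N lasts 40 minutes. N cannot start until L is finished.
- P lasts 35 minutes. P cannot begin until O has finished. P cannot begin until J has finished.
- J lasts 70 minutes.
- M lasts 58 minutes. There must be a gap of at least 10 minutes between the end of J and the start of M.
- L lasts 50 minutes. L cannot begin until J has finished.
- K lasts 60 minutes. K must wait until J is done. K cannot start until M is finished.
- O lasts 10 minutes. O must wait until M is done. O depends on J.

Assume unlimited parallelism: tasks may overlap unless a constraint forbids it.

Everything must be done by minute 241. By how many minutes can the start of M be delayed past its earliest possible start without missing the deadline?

43

Nothing blocks J, so it runs from minute 0 to minute 70.
M cannot begin until J (finishes minute 70, plus 10-minute gap → minute 80). It runs from minute 80 to 80 + 58 = minute 138.

Working backward from the deadline:
K has no dependents, so it just needs to finish by minute 241. Starting by 241 − 60 = minute 181 achieves that.
To finish by minute 241, P (duration 35) must start no later than minute 206.
O feeds into P (must start by minute 206); so O must finish by minute 206 and therefore start by minute 196.
M feeds K (must start by minute 181); O (must start by minute 196). Taking the minimum, M must finish by minute 181 and start by 181 − 58 = minute 123.
So M can start as early as minute 80 and as late as minute 123, giving 123 − 80 = 43 minutes of slack.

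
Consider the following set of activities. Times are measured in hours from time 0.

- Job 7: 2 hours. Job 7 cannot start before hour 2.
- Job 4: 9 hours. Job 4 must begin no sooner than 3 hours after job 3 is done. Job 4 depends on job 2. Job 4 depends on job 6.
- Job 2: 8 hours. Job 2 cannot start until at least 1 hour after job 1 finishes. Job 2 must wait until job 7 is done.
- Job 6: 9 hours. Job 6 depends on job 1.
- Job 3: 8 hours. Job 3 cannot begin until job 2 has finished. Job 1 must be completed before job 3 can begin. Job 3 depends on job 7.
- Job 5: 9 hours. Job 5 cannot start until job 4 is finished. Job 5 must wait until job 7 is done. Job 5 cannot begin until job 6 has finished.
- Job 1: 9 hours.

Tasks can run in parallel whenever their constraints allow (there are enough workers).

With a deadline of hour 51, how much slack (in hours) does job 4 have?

Job 7 waits on its own release at hour 2, so it starts at hour 2 and finishes at 2 + 2 = hour 4.
Job 1 has no prerequisites, so it starts at hour 0 and finishes at hour 9.
After job 1 (finishes hour 9), job 6 can start at hour 9 and finishes at hour 18.
Job 2 has to wait for job 1 (finishes hour 9, plus 1-hour gap → hour 10); job 7 (finishes hour 4). The latest of these is hour 10, so job 2 runs hour 10 to 10 + 8 = hour 18.
Job 3 cannot start until job 2 (finishes hour 18); job 1 (finishes hour 9); job 7 (finishes hour 4). The controlling bound is hour 18, so job 3 finishes at 18 + 8 = hour 26.
Job 4 cannot start until job 3 (finishes hour 26, plus 3-hour gap → hour 29); job 2 (finishes hour 18); job 6 (finishes hour 18). The controlling bound is hour 29, so job 4 finishes at 29 + 9 = hour 38.

Working backward from the deadline:
Job 5 must finish by hour 51; it takes 9 hours, so it must start by 51 − 9 = hour 42.
Job 4 has to be done before job 5 (must start by hour 42). That means finishing by hour 42, i.e. starting by 42 − 9 = hour 33.
So job 4 can start as early as hour 29 and as late as hour 33, giving 33 − 29 = 4 hours of slack.

4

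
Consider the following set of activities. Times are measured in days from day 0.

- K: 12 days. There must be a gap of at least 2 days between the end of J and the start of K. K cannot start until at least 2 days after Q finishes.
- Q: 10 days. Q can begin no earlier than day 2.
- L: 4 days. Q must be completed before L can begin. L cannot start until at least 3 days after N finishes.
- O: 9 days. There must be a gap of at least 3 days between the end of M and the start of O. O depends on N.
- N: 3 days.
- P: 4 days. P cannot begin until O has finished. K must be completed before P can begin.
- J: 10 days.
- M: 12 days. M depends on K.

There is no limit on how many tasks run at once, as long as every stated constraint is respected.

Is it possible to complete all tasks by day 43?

No

Q waits on its own release at day 2, so it starts at day 2 and finishes at 2 + 10 = day 12.
N can start immediately at day 0; it finishes at day 3.
L has to wait for Q (finishes day 12); N (finishes day 3, plus 3-day gap → day 6). The latest of these is day 12, so L runs day 12 to 12 + 4 = day 16.
Nothing blocks J, so it runs from day 0 to day 10.
K cannot start until J (finishes day 10, plus 2-day gap → day 12); Q (finishes day 12, plus 2-day gap → day 14). The controlling bound is day 14, so K finishes at 14 + 12 = day 26.
M cannot begin until K (finishes day 26). It runs from day 26 to 26 + 12 = day 38.
For O: M (finishes day 38, plus 3-day gap → day 41); N (finishes day 3). Taking the maximum gives a start of day 41, and it finishes at 41 + 9 = day 50.
For P: O (finishes day 50); K (finishes day 26). Taking the maximum gives a start of day 50, and it finishes at 50 + 4 = day 54.
The earliest everything can be done is day 54, which is after the deadline of 43, so it is not possible.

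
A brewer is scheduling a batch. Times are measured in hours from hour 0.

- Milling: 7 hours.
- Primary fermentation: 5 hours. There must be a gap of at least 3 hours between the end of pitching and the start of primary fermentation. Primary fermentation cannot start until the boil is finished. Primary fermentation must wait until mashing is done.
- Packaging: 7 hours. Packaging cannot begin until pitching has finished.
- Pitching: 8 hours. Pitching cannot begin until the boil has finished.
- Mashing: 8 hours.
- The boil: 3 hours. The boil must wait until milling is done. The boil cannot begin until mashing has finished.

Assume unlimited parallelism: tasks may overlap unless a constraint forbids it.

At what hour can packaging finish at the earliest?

Mashing can start immediately at hour 0; it finishes at hour 8.
Nothing blocks milling, so it runs from hour 0 to hour 7.
The boil needs all of milling (finishes hour 7); mashing (finishes hour 8). That puts its earliest start at hour 8; it finishes at 8 + 3 = hour 11.
Pitching cannot begin until the boil (finishes hour 11). It runs from hour 11 to 11 + 8 = hour 19.
Packaging waits on pitching (finishes hour 19), so it starts at hour 19 and finishes at 19 + 7 = hour 26.

26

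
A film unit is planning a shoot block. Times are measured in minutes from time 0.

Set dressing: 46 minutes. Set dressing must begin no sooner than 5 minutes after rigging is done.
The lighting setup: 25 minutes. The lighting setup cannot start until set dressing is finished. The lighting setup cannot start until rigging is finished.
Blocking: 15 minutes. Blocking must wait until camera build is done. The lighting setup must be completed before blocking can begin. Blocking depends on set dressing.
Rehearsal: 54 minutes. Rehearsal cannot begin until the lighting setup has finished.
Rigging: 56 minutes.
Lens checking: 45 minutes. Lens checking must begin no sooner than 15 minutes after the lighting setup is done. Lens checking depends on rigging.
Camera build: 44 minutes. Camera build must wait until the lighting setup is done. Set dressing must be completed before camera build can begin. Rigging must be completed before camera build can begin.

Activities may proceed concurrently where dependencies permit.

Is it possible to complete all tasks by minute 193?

Nothing blocks rigging, so it runs from minute 0 to minute 56.
Set dressing cannot begin until rigging (finishes minute 56, plus 5-minute gap → minute 61). It runs from minute 61 to 61 + 46 = minute 107.
The lighting setup cannot start until set dressing (finishes minute 107); rigging (finishes minute 56). The controlling bound is minute 107, so the lighting setup finishes at 107 + 25 = minute 132.
After the lighting setup (finishes minute 132), rehearsal can start at minute 132 and finishes at minute 186.
Lens checking cannot start until the lighting setup (finishes minute 132, plus 15-minute gap → minute 147); rigging (finishes minute 56). The controlling bound is minute 147, so lens checking finishes at 147 + 45 = minute 192.
Camera build needs all of the lighting setup (finishes minute 132); set dressing (finishes minute 107); rigging (finishes minute 56). That puts its earliest start at minute 132; it finishes at 132 + 44 = minute 176.
Blocking has to wait for camera build (finishes minute 176); the lighting setup (finishes minute 132); set dressing (finishes minute 107). The latest of these is minute 176, so blocking runs minute 176 to 176 + 15 = minute 191.
Every task is finished by minute 192, which is no later than the deadline of 193, so the schedule is feasible.

Yes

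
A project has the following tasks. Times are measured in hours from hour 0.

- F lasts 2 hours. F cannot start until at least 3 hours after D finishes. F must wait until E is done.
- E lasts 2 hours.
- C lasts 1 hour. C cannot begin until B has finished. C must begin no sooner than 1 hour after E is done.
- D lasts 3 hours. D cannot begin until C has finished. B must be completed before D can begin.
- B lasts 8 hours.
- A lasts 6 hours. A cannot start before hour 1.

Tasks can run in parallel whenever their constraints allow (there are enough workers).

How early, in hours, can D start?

9

E has no prerequisites, so it starts at hour 0 and finishes at hour 2.
Nothing blocks B, so it runs from hour 0 to hour 8.
C has to wait for B (finishes hour 8); E (finishes hour 2, plus 1-hour gap → hour 3). The latest of these is hour 8, so C runs hour 8 to 8 + 1 = hour 9.
D waits on C (finishes hour 9); B (finishes hour 8). The latest of these is hour 9, which is the earliest D can start.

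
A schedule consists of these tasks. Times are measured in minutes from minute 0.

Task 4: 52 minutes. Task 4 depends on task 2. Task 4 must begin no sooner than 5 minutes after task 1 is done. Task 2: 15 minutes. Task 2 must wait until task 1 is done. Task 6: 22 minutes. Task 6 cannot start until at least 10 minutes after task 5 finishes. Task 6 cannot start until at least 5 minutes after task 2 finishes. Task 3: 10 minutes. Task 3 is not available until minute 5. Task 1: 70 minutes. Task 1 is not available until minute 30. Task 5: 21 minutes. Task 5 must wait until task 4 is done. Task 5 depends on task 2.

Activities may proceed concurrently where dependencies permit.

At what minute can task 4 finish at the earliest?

167

Task 1 waits on its own release at minute 30, so it starts at minute 30 and finishes at 30 + 70 = minute 100.
After task 1 (finishes minute 100), task 2 can start at minute 100 and finishes at minute 115.
Task 4 has to wait for task 2 (finishes minute 115); task 1 (finishes minute 100, plus 5-minute gap → minute 105). The latest of these is minute 115, so task 4 runs minute 115 to 115 + 52 = minute 167.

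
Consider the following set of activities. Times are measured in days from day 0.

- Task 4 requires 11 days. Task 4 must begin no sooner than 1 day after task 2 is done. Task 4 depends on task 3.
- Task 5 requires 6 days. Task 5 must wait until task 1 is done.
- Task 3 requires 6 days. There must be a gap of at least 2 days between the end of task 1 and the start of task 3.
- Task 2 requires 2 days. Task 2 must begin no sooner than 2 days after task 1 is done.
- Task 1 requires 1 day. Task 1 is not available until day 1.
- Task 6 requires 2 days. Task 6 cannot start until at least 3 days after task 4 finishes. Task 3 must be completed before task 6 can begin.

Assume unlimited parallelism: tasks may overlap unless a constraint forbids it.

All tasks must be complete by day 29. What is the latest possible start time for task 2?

10

Task 6 has no dependents, so it just needs to finish by day 29. Starting by 29 − 2 = day 27 achieves that.
Task 4 feeds into task 6 (must start by day 27, minus 3-day gap → day 24); so task 4 must finish by day 24 and therefore start by day 13.
Task 2 must finish before task 4 (must start by day 13, minus 1-day gap → day 12). With a 2-day duration, task 2 must start by 12 − 2 = day 10.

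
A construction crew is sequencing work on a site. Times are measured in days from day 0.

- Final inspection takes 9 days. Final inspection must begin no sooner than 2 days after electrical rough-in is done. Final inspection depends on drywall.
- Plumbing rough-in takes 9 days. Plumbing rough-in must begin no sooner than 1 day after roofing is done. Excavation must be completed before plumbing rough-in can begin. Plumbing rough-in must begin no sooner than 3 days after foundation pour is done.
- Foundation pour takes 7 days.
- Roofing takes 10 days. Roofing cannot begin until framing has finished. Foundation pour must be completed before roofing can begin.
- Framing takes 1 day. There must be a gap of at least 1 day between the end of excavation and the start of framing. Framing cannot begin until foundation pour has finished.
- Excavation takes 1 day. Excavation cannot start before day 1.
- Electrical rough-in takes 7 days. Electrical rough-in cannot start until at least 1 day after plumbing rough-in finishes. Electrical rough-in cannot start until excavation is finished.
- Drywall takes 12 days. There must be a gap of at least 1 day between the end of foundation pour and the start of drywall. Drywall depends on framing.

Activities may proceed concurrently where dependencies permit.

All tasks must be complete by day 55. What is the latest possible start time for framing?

Final inspection must finish by day 55; it takes 9 days, so it must start by 55 − 9 = day 46.
Electrical rough-in has to be done before final inspection (must start by day 46, minus 2-day gap → day 44). That means finishing by day 44, i.e. starting by 44 − 7 = day 37.
Since electrical rough-in (must start by day 37, minus 1-day gap → day 36) depends on it, plumbing rough-in must finish by day 36. Backing off its 9-day duration gives a latest start of day 27.
Since plumbing rough-in (must start by day 27, minus 1-day gap → day 26) depends on it, roofing must finish by day 26. Backing off its 10-day duration gives a latest start of day 16.
Drywall has to be done before final inspection (must start by day 46). That means finishing by day 46, i.e. starting by 46 − 12 = day 34.
Framing has several dependents: roofing (must start by day 16); drywall (must start by day 34). The earliest of those limits is day 16, so framing must start by 16 − 1 = day 15.

15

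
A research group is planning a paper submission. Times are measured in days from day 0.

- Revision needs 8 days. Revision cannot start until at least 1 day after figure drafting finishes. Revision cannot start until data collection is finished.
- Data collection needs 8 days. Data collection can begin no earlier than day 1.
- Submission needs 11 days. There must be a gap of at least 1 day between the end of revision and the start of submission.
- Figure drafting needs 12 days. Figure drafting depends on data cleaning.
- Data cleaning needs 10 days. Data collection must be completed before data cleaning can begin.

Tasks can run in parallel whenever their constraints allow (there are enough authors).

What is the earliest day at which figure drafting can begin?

19

After its own release at day 1, data collection can start at day 1 and finishes at day 9.
Data cleaning cannot begin until data collection (finishes day 9). It runs from day 9 to 9 + 10 = day 19.
Figure drafting waits on data cleaning (finishes day 19), so the earliest it can start is day 19.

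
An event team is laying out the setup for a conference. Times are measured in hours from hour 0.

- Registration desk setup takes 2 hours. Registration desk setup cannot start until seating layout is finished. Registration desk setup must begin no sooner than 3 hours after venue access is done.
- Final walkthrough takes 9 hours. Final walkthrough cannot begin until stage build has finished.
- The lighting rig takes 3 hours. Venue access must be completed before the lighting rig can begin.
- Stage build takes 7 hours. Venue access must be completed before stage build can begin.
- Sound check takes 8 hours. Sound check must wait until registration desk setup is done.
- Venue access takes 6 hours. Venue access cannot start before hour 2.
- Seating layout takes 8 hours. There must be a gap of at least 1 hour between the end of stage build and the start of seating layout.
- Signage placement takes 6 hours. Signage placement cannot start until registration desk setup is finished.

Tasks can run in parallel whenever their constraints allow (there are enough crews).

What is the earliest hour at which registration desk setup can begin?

24

Venue access waits on its own release at hour 2, so it starts at hour 2 and finishes at 2 + 6 = hour 8.
Stage build cannot begin until venue access (finishes hour 8). It runs from hour 8 to 8 + 7 = hour 15.
Seating layout cannot begin until stage build (finishes hour 15, plus 1-hour gap → hour 16). It runs from hour 16 to 16 + 8 = hour 24.
Registration desk setup waits on seating layout (finishes hour 24); venue access (finishes hour 8, plus 3-hour gap → hour 11). The latest of these is hour 24, which is the earliest registration desk setup can start.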